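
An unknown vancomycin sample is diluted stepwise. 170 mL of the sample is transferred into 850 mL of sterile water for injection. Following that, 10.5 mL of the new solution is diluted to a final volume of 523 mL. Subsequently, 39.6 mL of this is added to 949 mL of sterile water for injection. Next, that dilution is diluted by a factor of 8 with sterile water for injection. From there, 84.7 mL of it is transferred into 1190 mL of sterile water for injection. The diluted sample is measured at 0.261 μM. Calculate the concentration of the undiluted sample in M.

Overall dilution factor = 6 × 49.81 × 24.96 × 8 × 15.05 = 8.98 × 10⁵.
Original = 0.261 μM × 8.98 × 10⁵ = 2.34 × 10⁵ μM = 0.234 M.

0.234 M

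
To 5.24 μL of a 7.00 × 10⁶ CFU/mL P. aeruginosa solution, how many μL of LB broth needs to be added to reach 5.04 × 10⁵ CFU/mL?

67.5 μL

V₂ = C₁V₁/C₂ = 7.00 × 10⁶ × 5.24 / 5.04 × 10⁵ = 72.8 μL.
Diluent to add = V₂ − V₁ = 72.8 − 5.24 = 67.5 μL.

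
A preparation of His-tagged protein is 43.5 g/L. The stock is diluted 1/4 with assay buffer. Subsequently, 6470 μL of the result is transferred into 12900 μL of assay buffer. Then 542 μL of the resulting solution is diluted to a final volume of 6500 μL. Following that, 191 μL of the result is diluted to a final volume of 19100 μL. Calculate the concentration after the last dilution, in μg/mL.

Overall dilution factor = 4 × 2.994 × 11.99 × 100 = 1.44 × 10⁴.
43.5 g/L / 1.44 × 10⁴ = 3.03 × 10⁻³ g/L = 3.03 μg/mL.

3.03 μg/mL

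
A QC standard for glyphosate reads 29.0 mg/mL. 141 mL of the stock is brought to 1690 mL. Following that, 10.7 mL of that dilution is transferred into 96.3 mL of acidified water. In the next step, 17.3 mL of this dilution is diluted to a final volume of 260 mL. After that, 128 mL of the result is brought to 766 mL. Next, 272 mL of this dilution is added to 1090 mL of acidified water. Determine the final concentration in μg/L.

Overall dilution factor = 11.99 × 10 × 15.03 × 5.984 × 5.007 = 5.40 × 10⁴.
29.0 mg/mL / 5.40 × 10⁴ = 5.37 × 10⁻⁴ mg/mL = 537 μg/L.

537 μg/L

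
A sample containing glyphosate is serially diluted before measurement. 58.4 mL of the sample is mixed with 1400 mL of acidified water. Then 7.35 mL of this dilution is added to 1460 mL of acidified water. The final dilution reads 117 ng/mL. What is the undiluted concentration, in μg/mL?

Overall dilution factor = 24.97 × 199.6 = 4986.
Original = 117 ng/mL × 4986 = 5.83 × 10⁵ ng/mL = 583 μg/mL.

583 μg/mL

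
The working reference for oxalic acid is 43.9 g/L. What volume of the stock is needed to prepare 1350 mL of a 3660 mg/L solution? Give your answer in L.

3660 mg/L = 3.66 g/L.
V₁ = C₂V₂/C₁ = 3.66 × 1350 / 43.9 = 113 mL = 0.113 L.

0.113 L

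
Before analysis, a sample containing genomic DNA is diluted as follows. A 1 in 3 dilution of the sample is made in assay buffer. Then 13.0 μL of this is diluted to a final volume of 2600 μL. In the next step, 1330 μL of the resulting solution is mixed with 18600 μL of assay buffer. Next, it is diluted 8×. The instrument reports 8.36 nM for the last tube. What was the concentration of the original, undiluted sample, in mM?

0.601 mM

Overall dilution factor = 3 × 200 × 14.98 × 8 = 7.19 × 10⁴.
Original = 8.36 nM × 7.19 × 10⁴ = 6.01 × 10⁵ nM = 0.601 mM.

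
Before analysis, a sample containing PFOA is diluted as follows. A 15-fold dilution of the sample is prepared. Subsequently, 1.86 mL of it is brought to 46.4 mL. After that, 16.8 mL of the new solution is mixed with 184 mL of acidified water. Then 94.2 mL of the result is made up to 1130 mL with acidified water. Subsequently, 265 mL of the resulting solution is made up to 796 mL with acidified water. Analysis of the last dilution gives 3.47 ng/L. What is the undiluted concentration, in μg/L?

Overall dilution factor = 15 × 24.95 × 11.95 × 12.00 × 3.004 = 1.61 × 10⁵.
Original = 3.47 ng/L × 1.61 × 10⁵ = 5.59 × 10⁵ ng/L = 559 μg/L.

559 μg/L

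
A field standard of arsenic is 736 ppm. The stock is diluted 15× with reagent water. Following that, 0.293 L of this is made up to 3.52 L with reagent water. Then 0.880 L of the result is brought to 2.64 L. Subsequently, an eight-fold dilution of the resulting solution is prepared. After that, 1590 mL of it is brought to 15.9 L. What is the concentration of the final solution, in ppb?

Overall dilution factor = 15 × 12.01 × 3 × 8 × 10 = 4.32 × 10⁴.
736 ppm / 4.32 × 10⁴ = 0.0170 ppm = 17.0 ppb.

17.0 ppb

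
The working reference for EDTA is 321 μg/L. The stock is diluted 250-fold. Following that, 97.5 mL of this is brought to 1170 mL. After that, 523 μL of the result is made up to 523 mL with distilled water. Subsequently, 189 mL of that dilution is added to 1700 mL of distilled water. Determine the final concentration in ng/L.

Overall dilution factor = 250 × 12 × 1000 × 9.995 = 3.00 × 10⁷.
321 μg/L / 3.00 × 10⁷ = 1.07 × 10⁻⁵ μg/L = 0.0107 ng/L.

0.0107 ng/L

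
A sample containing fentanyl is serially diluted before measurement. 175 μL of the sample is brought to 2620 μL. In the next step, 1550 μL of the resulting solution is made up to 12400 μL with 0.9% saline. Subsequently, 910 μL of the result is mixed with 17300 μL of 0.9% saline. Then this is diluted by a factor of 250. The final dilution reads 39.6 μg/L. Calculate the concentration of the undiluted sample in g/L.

23.7 g/L

Overall dilution factor = 14.97 × 8 × 20.01 × 250 = 5.99 × 10⁵.
Original = 39.6 μg/L × 5.99 × 10⁵ = 2.37 × 10⁷ μg/L = 23.7 g/L.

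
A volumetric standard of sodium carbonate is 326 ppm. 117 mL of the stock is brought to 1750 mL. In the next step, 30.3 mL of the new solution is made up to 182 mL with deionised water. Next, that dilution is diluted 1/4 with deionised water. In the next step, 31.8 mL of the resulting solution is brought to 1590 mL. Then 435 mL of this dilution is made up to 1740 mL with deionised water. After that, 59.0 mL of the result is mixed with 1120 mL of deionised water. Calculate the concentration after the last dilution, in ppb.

Overall dilution factor = 14.96 × 6.007 × 4 × 50 × 4 × 19.98 = 1.44 × 10⁶.
326 ppm / 1.44 × 10⁶ = 2.27 × 10⁻⁴ ppm = 0.227 ppb.

0.227 ppb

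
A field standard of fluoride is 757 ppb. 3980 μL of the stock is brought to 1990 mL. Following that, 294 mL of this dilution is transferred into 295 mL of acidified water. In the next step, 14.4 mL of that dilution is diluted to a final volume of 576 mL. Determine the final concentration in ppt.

Overall dilution factor = 500 × 2.003 × 40 = 4.01 × 10⁴.
757 ppb / 4.01 × 10⁴ = 0.0189 ppb = 18.9 ppt.

18.9 ppt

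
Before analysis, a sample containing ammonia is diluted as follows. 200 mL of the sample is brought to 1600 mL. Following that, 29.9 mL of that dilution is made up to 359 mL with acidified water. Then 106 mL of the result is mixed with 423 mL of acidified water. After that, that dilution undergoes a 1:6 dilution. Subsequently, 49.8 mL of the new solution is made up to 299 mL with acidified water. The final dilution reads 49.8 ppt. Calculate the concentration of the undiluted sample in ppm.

0.860 ppm

Overall dilution factor = 8 × 12.01 × 4.991 × 6 × 6.004 = 1.73 × 10⁴.
Original = 49.8 ppt × 1.73 × 10⁴ = 8.60 × 10⁵ ppt = 0.860 ppm.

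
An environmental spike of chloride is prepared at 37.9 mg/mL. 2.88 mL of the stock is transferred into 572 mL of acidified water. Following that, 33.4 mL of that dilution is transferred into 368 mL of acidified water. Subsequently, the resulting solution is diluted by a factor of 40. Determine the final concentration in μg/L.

Overall dilution factor = 199.6 × 12.02 × 40 = 9.60 × 10⁴.
37.9 mg/mL / 9.60 × 10⁴ = 3.95 × 10⁻⁴ mg/mL = 395 μg/L.

395 μg/L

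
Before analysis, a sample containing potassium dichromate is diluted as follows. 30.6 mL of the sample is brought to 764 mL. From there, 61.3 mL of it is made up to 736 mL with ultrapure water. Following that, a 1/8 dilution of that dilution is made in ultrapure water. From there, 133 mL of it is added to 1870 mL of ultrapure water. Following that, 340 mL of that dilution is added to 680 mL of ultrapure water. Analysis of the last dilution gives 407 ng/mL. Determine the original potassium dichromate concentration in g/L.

44.1 g/L

Overall dilution factor = 24.97 × 12.01 × 8 × 15.06 × 3 = 1.08 × 10⁵.
Original = 407 ng/mL × 1.08 × 10⁵ = 4.41 × 10⁷ ng/mL = 44.1 g/L.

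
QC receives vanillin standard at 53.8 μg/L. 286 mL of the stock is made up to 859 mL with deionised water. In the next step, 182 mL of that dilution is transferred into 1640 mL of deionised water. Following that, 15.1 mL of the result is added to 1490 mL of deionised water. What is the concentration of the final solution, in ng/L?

18.0 ng/L

Overall dilution factor = 3.003 × 10.01 × 99.68 = 2997.
53.8 μg/L / 2997 = 0.0180 μg/L = 18.0 ng/L.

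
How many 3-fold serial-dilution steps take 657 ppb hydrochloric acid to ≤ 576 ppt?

7

Need 3ⁿ ≥ 1141, so n ≥ log(1141)/log(3) = 6.41.
Minimum whole steps: n = 7.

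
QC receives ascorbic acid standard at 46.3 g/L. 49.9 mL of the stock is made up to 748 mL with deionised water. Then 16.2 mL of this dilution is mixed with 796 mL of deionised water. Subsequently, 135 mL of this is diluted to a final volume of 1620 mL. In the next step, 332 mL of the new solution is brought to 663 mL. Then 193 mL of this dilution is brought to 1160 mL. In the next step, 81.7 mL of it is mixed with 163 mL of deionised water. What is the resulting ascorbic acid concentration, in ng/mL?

Overall dilution factor = 14.99 × 50.14 × 12 × 1.997 × 6.010 × 2.995 = 3.24 × 10⁵.
46.3 g/L / 3.24 × 10⁵ = 1.43 × 10⁻⁴ g/L = 143 ng/mL.

143 ng/mL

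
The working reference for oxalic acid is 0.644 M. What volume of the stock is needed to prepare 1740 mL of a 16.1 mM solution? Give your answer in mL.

43.5 mL

16.1 mM = 0.0161 M.
V₁ = C₂V₂/C₁ = 0.0161 × 1740 / 0.644 = 43.5 mL.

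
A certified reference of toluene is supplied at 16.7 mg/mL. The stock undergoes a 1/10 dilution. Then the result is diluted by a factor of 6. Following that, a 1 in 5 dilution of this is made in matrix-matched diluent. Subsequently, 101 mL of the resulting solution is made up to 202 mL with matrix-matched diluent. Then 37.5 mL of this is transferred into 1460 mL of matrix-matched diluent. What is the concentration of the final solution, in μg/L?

Overall dilution factor = 10 × 6 × 5 × 2 × 39.93 = 2.40 × 10⁴.
16.7 mg/mL / 2.40 × 10⁴ = 6.97 × 10⁻⁴ mg/mL = 697 μg/L.

697 μg/L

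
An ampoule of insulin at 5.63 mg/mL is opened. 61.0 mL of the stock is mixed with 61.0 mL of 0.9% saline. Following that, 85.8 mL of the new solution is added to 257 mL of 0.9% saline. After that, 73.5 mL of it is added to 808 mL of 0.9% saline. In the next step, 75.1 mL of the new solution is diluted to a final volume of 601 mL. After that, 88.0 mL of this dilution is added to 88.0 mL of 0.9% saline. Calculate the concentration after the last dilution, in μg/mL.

Overall dilution factor = 2 × 3.995 × 11.99 × 8.003 × 2 = 1534.
5.63 mg/mL / 1534 = 3.67 × 10⁻³ mg/mL = 3.67 μg/mL.

3.67 μg/mL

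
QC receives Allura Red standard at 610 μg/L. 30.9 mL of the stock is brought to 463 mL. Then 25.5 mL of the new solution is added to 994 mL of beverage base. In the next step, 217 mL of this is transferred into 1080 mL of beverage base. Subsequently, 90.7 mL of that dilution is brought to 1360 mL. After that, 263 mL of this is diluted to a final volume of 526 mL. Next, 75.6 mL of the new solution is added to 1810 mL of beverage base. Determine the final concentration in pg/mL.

0.228 pg/mL

Overall dilution factor = 14.98 × 39.98 × 5.977 × 14.99 × 2 × 24.94 = 2.68 × 10⁶.
610 μg/L / 2.68 × 10⁶ = 2.28 × 10⁻⁴ μg/L = 0.228 pg/mL.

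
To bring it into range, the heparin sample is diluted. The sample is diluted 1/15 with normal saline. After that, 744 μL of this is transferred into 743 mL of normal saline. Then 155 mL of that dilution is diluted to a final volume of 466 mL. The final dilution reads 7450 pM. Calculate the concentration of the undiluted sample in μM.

Overall dilution factor = 15 × 999.7 × 3.006 = 4.51 × 10⁴.
Original = 7450 pM × 4.51 × 10⁴ = 3.36 × 10⁸ pM = 336 μM.

336 μM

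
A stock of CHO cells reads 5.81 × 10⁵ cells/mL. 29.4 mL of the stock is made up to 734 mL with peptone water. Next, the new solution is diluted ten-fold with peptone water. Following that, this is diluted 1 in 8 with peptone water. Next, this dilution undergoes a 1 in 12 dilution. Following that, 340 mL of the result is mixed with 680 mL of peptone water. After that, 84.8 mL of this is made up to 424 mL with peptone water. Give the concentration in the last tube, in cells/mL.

Overall dilution factor = 24.97 × 10 × 8 × 12 × 3 × 5 = 3.60 × 10⁵.
5.81 × 10⁵ cells/mL / 3.60 × 10⁵ = 1.62 cells/mL.

1.62 cells/mL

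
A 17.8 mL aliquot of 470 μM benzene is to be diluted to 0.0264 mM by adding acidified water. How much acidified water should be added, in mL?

0.0264 mM = 26.4 μM.
V₂ = C₁V₁/C₂ = 470 × 17.8 / 26.4 = 317 mL.
Diluent to add = V₂ − V₁ = 317 − 17.8 = 299 mL.

299 mL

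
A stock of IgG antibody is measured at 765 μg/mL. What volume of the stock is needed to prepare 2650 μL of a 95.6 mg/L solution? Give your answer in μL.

95.6 mg/L = 95.6 μg/mL.
V₁ = C₂V₂/C₁ = 95.6 × 2650 / 765 = 331 μL.

331 μL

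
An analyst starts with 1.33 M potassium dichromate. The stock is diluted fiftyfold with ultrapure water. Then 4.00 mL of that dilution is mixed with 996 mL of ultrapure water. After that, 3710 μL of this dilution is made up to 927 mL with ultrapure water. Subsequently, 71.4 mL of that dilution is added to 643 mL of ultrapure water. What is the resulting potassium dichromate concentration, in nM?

42.6 nM

Overall dilution factor = 50 × 250 × 249.9 × 10.01 = 3.13 × 10⁷.
1.33 M / 3.13 × 10⁷ = 4.26 × 10⁻⁸ M = 42.6 nM.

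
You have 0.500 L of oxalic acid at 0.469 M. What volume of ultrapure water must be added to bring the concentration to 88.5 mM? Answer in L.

2.15 L

88.5 mM = 0.0885 M.
V₂ = C₁V₁/C₂ = 0.469 × 0.500 / 0.0885 = 2.65 L.
Diluent to add = V₂ − V₁ = 2.65 − 0.500 = 2.15 L.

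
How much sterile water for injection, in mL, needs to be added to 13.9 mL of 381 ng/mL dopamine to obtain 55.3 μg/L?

55.3 μg/L = 55.3 ng/mL.
V₂ = C₁V₁/C₂ = 381 × 13.9 / 55.3 = 95.8 mL.
Diluent to add = V₂ − V₁ = 95.8 − 13.9 = 81.9 mL.

81.9 mL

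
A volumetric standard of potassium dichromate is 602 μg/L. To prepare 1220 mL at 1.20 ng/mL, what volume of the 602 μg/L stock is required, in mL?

2.43 mL

1.20 ng/mL = 1.20 μg/L.
V₁ = C₂V₂/C₁ = 1.20 × 1220 / 602 = 2.43 mL.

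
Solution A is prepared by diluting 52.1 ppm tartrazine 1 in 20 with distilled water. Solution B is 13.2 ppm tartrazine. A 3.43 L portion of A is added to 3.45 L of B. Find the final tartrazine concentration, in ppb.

C_A = 52.1 ppm / 20 = 2.60 ppm.
C_mix = (C_A·V_A + C_B·V_B)/(V_A + V_B) = (2.60×3.43 + 13.2×3.45) / 6.880 = 7.92 ppm = 7920 ppb.

7920 ppb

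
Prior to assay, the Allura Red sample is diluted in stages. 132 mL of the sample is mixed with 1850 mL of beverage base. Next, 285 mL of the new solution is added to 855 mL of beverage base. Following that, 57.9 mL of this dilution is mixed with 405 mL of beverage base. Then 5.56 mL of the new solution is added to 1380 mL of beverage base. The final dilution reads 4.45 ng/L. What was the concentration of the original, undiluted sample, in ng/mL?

532 ng/mL

Overall dilution factor = 15.02 × 4 × 7.995 × 249.2 = 1.20 × 10⁵.
Original = 4.45 ng/L × 1.20 × 10⁵ = 5.32 × 10⁵ ng/L = 532 ng/mL.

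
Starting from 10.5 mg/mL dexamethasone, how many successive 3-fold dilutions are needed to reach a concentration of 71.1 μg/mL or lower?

Need 3ⁿ ≥ 148, so n ≥ log(148)/log(3) = 4.55.
Minimum whole steps: n = 5.

5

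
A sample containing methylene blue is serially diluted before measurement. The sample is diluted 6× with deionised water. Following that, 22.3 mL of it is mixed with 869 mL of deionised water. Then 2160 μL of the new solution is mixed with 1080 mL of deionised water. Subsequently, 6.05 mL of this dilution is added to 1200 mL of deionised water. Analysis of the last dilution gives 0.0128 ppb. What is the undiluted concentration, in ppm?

Overall dilution factor = 6 × 39.97 × 501 × 199.3 = 2.40 × 10⁷.
Original = 0.0128 ppb × 2.40 × 10⁷ = 3.07 × 10⁵ ppb = 307 ppm.

307 ppm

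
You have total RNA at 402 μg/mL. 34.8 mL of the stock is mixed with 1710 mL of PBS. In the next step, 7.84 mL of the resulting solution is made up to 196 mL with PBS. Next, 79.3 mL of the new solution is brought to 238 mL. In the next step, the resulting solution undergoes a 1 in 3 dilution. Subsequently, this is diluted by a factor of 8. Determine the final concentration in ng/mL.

Overall dilution factor = 50.14 × 25 × 3.001 × 3 × 8 = 9.03 × 10⁴.
402 μg/mL / 9.03 × 10⁴ = 4.45 × 10⁻³ μg/mL = 4.45 ng/mL.

4.45 ng/mL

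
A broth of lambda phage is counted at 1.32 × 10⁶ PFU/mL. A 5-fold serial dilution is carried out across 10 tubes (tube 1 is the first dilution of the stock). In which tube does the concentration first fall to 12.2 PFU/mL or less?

Tube n has concentration 1.32 × 10⁶ PFU/mL / 5ⁿ.
Need 5ⁿ ≥ 1.32 × 10⁶ PFU/mL / 12.2 PFU/mL = 1.08 × 10⁵, so n ≥ 7.20.
First such tube: n = 8.

tube 8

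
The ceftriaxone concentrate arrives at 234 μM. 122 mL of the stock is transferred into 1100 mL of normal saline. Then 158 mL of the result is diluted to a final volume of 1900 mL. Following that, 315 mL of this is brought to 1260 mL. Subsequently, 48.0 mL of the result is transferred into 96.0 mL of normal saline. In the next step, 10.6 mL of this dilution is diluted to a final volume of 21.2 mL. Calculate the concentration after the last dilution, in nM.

80.9 nM

Overall dilution factor = 10.02 × 12.03 × 4 × 3 × 2 = 2891.
234 μM / 2891 = 0.0809 μM = 80.9 nM.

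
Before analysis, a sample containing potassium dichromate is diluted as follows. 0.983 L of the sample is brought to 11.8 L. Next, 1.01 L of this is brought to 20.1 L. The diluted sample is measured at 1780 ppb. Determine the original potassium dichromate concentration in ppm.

Overall dilution factor = 12.00 × 19.90 = 239.
Original = 1780 ppb × 239 = 4.25 × 10⁵ ppb = 425 ppm.

425 ppm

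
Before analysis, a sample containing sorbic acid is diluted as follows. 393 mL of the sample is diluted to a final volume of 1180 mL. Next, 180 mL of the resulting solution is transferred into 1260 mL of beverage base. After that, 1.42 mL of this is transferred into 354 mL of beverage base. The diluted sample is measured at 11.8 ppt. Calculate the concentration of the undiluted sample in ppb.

Overall dilution factor = 3.003 × 8 × 250.3 = 6012.
Original = 11.8 ppt × 6012 = 7.09 × 10⁴ ppt = 70.9 ppb.

70.9 ppb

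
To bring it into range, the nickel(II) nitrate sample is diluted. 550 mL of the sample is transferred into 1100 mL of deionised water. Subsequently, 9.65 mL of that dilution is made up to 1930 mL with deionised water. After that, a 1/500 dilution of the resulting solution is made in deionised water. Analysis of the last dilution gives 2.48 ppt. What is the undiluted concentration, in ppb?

744 ppb

Overall dilution factor = 3 × 200 × 500 = 3.00 × 10⁵.
Original = 2.48 ppt × 3.00 × 10⁵ = 7.44 × 10⁵ ppt = 744 ppb.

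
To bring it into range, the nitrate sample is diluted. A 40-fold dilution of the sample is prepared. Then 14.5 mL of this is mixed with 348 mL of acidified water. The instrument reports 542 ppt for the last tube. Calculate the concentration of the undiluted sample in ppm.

0.542 ppm

Overall dilution factor = 40 × 25 = 1000.
Original = 542 ppt × 1000 = 5.42 × 10⁵ ppt = 0.542 ppm.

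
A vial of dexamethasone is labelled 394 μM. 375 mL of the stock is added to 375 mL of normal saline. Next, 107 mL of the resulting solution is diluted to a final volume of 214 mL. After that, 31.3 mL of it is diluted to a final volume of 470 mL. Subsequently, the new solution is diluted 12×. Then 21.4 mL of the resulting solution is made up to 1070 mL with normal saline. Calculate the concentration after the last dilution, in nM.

Overall dilution factor = 2 × 2 × 15.02 × 12 × 50 = 3.60 × 10⁴.
394 μM / 3.60 × 10⁴ = 0.0109 μM = 10.9 nM.

10.9 nM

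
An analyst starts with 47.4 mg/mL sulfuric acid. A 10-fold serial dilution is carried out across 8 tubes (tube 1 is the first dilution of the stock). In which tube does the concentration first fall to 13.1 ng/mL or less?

tube 7

Tube n has concentration 47.4 mg/mL / 10ⁿ.
Need 10ⁿ ≥ 47.4 mg/mL / 13.1 ng/mL = 3.62 × 10⁶, so n ≥ 6.56.
First such tube: n = 7.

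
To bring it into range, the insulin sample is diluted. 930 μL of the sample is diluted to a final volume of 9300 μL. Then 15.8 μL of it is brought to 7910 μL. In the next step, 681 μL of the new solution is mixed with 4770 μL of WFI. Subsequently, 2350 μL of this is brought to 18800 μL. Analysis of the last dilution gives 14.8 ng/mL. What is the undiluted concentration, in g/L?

Overall dilution factor = 10 × 500.6 × 8.004 × 8 = 3.21 × 10⁵.
Original = 14.8 ng/mL × 3.21 × 10⁵ = 4.74 × 10⁶ ng/mL = 4.74 g/L.

4.74 g/L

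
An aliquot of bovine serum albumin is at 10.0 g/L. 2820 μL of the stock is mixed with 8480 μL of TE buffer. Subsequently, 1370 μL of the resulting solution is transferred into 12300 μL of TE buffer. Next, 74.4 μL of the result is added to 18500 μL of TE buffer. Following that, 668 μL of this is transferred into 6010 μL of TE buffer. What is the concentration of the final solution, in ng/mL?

Overall dilution factor = 4.007 × 9.978 × 249.7 × 9.997 = 9.98 × 10⁴.
10.0 g/L / 9.98 × 10⁴ = 1.00 × 10⁻⁴ g/L = 100 ng/mL.

100 ng/mL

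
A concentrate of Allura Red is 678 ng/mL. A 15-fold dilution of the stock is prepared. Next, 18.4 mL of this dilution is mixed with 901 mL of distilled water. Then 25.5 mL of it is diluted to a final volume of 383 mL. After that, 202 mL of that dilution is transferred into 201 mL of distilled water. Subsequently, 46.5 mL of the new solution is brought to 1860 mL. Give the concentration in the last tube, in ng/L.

Overall dilution factor = 15 × 49.97 × 15.02 × 1.995 × 40 = 8.98 × 10⁵.
678 ng/mL / 8.98 × 10⁵ = 7.55 × 10⁻⁴ ng/mL = 0.755 ng/L.

0.755 ng/L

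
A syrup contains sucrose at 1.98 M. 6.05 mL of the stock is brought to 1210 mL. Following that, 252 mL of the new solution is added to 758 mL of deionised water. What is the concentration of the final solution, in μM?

2470 μM

Overall dilution factor = 200 × 4.008 = 802.
1.98 M / 802 = 2.47 × 10⁻³ M = 2470 μM.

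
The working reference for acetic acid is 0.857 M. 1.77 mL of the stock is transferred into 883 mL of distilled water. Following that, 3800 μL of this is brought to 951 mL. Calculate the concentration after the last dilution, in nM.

Overall dilution factor = 499.9 × 250.3 = 1.25 × 10⁵.
0.857 M / 1.25 × 10⁵ = 6.85 × 10⁻⁶ M = 6850 nM.

6850 nM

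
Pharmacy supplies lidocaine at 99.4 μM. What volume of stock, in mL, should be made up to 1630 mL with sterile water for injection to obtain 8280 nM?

8280 nM = 8.28 μM.
V₁ = C₂V₂/C₁ = 8.28 × 1630 / 99.4 = 136 mL.

136 mL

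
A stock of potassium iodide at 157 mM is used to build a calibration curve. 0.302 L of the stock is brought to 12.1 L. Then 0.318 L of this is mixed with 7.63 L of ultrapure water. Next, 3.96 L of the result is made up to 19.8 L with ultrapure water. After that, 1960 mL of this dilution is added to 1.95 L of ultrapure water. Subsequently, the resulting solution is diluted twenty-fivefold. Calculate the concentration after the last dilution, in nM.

Overall dilution factor = 40.07 × 24.99 × 5 × 1.995 × 25 = 2.50 × 10⁵.
157 mM / 2.50 × 10⁵ = 6.29 × 10⁻⁴ mM = 629 nM.

629 nM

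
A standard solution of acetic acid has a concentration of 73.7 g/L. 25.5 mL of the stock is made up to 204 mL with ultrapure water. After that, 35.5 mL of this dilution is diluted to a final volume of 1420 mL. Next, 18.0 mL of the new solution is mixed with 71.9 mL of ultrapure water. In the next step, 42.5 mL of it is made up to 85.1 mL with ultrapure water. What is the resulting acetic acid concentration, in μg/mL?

23.0 μg/mL

Overall dilution factor = 8 × 40 × 4.994 × 2.002 = 3200.
73.7 g/L / 3200 = 0.0230 g/L = 23.0 μg/mL.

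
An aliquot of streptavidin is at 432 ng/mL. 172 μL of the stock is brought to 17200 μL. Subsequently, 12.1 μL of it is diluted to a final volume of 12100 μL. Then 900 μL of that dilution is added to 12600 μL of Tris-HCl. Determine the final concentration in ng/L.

0.288 ng/L

Overall dilution factor = 100 × 1000 × 15 = 1.50 × 10⁶.
432 ng/mL / 1.50 × 10⁶ = 2.88 × 10⁻⁴ ng/mL = 0.288 ng/L.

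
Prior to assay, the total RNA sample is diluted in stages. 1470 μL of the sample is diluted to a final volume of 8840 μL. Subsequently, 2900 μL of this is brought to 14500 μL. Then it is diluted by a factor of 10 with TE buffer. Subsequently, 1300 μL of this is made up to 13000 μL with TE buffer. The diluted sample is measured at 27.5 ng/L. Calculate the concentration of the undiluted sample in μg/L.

Overall dilution factor = 6.014 × 5 × 10 × 10 = 3007.
Original = 27.5 ng/L × 3007 = 8.27 × 10⁴ ng/L = 82.7 μg/L.

82.7 μg/L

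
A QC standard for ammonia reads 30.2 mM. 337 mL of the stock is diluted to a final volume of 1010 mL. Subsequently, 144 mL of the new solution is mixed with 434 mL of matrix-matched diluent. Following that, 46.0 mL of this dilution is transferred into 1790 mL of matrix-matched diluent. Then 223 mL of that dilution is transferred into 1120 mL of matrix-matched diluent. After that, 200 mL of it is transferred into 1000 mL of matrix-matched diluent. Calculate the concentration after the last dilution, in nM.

Overall dilution factor = 2.997 × 4.014 × 39.91 × 6.022 × 6 = 1.73 × 10⁴.
30.2 mM / 1.73 × 10⁴ = 1.74 × 10⁻³ mM = 1740 nM.

1740 nM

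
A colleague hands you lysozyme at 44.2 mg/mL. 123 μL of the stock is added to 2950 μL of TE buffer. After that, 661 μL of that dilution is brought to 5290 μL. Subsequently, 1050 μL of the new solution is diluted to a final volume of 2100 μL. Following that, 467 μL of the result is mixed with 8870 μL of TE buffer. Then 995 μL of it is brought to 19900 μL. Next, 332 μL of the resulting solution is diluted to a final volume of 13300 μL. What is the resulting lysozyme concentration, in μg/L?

Overall dilution factor = 24.98 × 8.003 × 2 × 19.99 × 20 × 40.06 = 6.41 × 10⁶.
44.2 mg/mL / 6.41 × 10⁶ = 6.90 × 10⁻⁶ mg/mL = 6.90 μg/L.

6.90 μg/L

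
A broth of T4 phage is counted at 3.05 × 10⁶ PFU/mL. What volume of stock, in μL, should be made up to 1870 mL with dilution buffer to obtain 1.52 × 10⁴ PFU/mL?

V₁ = C₂V₂/C₁ = 1.52 × 10⁴ × 1870 / 3.05 × 10⁶ = 9.32 mL = 9320 μL.

9320 μL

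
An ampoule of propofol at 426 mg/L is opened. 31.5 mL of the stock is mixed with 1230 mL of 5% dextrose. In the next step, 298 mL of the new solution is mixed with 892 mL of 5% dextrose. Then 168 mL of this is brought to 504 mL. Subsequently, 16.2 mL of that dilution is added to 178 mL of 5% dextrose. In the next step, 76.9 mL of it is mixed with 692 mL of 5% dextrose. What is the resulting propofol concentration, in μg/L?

Overall dilution factor = 40.05 × 3.993 × 3 × 11.99 × 9.999 = 5.75 × 10⁴.
426 mg/L / 5.75 × 10⁴ = 7.41 × 10⁻³ mg/L = 7.41 μg/L.

7.41 μg/L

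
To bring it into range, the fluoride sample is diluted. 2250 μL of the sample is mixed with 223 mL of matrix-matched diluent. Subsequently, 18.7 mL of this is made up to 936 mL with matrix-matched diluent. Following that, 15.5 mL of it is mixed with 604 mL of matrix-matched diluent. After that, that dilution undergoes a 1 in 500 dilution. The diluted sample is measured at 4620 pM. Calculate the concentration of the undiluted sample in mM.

Overall dilution factor = 100.1 × 50.05 × 39.97 × 500 = 1.00 × 10⁸.
Original = 4620 pM × 1.00 × 10⁸ = 4.63 × 10¹¹ pM = 463 mM.

463 mM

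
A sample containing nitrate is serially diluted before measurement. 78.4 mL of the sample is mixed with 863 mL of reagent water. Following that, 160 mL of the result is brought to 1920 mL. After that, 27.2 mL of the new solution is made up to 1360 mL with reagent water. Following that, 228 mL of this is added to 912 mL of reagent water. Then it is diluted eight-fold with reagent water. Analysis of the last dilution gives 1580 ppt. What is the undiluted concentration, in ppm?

455 ppm

Overall dilution factor = 12.01 × 12 × 50 × 5 × 8 = 2.88 × 10⁵.
Original = 1580 ppt × 2.88 × 10⁵ = 4.55 × 10⁸ ppt = 455 ppm.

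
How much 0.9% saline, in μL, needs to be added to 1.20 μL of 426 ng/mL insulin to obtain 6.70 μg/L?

6.70 μg/L = 6.70 ng/mL.
V₂ = C₁V₁/C₂ = 426 × 1.20 / 6.70 = 76.3 μL.
Diluent to add = V₂ − V₁ = 76.3 − 1.20 = 75.1 μL.

75.1 μL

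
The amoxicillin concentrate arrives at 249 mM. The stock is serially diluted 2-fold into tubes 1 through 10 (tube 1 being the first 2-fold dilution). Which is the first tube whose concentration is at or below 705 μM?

Tube n has concentration 249 mM / 2ⁿ.
Need 2ⁿ ≥ 249 mM / 705 μM = 353, so n ≥ 8.46.
First such tube: n = 9.

tube 9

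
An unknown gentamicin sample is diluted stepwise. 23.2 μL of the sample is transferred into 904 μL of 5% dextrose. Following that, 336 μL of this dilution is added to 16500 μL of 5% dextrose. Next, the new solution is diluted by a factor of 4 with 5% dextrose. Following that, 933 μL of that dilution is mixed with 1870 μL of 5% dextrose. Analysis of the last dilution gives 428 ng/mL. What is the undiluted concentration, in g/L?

Overall dilution factor = 39.97 × 50.11 × 4 × 3.004 = 2.41 × 10⁴.
Original = 428 ng/mL × 2.41 × 10⁴ = 1.03 × 10⁷ ng/mL = 10.3 g/L.

10.3 g/L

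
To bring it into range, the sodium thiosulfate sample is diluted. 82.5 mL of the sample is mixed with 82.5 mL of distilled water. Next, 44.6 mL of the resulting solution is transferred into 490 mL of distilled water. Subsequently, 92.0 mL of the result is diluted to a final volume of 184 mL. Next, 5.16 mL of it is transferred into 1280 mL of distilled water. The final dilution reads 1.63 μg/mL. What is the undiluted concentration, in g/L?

Overall dilution factor = 2 × 11.99 × 2 × 249.1 = 1.19 × 10⁴.
Original = 1.63 μg/mL × 1.19 × 10⁴ = 1.95 × 10⁴ μg/mL = 19.5 g/L.

19.5 g/L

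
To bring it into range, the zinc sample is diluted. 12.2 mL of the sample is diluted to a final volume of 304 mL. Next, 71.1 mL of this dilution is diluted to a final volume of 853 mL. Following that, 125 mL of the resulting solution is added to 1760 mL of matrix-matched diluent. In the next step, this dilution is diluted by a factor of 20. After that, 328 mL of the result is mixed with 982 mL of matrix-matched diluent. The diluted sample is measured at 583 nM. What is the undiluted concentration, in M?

Overall dilution factor = 24.92 × 12.00 × 15.08 × 20 × 3.994 = 3.60 × 10⁵.
Original = 583 nM × 3.60 × 10⁵ = 2.10 × 10⁸ nM = 0.210 M.

0.210 M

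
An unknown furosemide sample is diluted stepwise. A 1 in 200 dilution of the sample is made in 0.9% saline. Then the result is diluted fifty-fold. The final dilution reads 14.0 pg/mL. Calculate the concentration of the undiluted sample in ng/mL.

140 ng/mL

Overall dilution factor = 200 × 50 = 1.00 × 10⁴.
Original = 14.0 pg/mL × 1.00 × 10⁴ = 1.40 × 10⁵ pg/mL = 140 ng/mL.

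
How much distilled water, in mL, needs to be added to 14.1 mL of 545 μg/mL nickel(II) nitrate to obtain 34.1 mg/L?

211 mL

34.1 mg/L = 34.1 μg/mL.
V₂ = C₁V₁/C₂ = 545 × 14.1 / 34.1 = 225 mL.
Diluent to add = V₂ − V₁ = 225 − 14.1 = 211 mL.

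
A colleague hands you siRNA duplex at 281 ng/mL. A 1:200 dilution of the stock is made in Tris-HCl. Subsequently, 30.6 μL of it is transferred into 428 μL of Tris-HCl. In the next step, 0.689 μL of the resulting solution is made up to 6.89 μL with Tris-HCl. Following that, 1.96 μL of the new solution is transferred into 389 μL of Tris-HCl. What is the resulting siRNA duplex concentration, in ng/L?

Overall dilution factor = 200 × 14.99 × 10 × 199.5 = 5.98 × 10⁶.
281 ng/mL / 5.98 × 10⁶ = 4.70 × 10⁻⁵ ng/mL = 0.0470 ng/L.

0.0470 ng/L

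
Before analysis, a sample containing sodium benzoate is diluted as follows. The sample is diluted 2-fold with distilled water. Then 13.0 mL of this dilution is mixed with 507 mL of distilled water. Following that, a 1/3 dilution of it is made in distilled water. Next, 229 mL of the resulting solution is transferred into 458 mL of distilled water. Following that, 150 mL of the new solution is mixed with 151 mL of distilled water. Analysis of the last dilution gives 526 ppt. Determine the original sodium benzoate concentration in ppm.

0.760 ppm

Overall dilution factor = 2 × 40 × 3 × 3 × 2.007 = 1445.
Original = 526 ppt × 1445 = 7.60 × 10⁵ ppt = 0.760 ppm.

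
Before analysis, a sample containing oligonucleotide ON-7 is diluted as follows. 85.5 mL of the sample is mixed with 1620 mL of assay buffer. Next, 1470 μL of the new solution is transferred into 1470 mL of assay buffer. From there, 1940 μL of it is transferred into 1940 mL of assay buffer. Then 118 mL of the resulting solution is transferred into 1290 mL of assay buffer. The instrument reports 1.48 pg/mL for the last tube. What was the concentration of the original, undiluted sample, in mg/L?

Overall dilution factor = 19.95 × 1001 × 1001 × 11.93 = 2.38 × 10⁸.
Original = 1.48 pg/mL × 2.38 × 10⁸ = 3.53 × 10⁸ pg/mL = 353 mg/L.

353 mg/L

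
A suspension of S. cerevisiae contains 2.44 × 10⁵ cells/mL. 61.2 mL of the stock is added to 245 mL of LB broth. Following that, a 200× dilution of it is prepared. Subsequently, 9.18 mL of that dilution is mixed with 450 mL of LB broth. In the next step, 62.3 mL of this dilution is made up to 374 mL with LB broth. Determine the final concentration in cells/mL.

Overall dilution factor = 5.003 × 200 × 50.02 × 6.003 = 3.00 × 10⁵.
2.44 × 10⁵ cells/mL / 3.00 × 10⁵ = 0.812 cells/mL.

0.812 cells/mL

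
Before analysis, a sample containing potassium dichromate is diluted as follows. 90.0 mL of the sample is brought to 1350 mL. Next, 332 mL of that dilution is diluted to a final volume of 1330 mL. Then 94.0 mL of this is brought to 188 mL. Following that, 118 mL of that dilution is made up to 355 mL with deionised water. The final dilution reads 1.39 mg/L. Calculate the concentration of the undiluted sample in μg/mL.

503 μg/mL

Overall dilution factor = 15 × 4.006 × 2 × 3.008 = 362.
Original = 1.39 mg/L × 362 = 503 mg/L = 503 μg/mL.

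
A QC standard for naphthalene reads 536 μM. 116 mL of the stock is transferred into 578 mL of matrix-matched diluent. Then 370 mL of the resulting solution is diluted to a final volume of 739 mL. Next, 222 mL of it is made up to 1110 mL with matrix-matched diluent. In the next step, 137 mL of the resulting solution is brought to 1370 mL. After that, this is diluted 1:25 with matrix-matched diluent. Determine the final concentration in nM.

35.9 nM

Overall dilution factor = 5.983 × 1.997 × 5 × 10 × 25 = 1.49 × 10⁴.
536 μM / 1.49 × 10⁴ = 0.0359 μM = 35.9 nM.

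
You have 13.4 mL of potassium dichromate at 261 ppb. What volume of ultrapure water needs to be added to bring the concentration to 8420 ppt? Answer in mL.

8420 ppt = 8.42 ppb.
V₂ = C₁V₁/C₂ = 261 × 13.4 / 8.42 = 415 mL.
Diluent to add = V₂ − V₁ = 415 − 13.4 = 402 mL.

402 mL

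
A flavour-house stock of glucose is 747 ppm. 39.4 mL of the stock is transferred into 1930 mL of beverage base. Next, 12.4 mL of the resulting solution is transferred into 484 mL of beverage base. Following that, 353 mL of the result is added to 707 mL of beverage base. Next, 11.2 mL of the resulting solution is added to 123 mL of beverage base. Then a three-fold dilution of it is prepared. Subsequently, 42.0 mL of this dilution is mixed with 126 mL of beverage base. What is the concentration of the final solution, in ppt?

865 ppt

Overall dilution factor = 49.98 × 40.03 × 3.003 × 11.98 × 3 × 4 = 8.64 × 10⁵.
747 ppm / 8.64 × 10⁵ = 8.65 × 10⁻⁴ ppm = 865 ppt.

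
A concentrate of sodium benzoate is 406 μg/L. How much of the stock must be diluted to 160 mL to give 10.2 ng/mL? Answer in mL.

10.2 ng/mL = 10.2 μg/L.
V₁ = C₂V₂/C₁ = 10.2 × 160 / 406 = 4.02 mL.

4.02 mL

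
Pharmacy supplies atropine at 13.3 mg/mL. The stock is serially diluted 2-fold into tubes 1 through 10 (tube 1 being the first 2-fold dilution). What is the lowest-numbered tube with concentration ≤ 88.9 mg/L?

tube 8

Tube n has concentration 13.3 mg/mL / 2ⁿ.
Need 2ⁿ ≥ 13.3 mg/mL / 88.9 mg/L = 150, so n ≥ 7.23.
First such tube: n = 8.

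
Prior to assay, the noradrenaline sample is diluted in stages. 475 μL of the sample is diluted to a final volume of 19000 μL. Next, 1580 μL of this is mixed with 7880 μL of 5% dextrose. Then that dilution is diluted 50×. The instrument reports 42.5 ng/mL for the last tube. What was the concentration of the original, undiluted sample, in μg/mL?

509 μg/mL

Overall dilution factor = 40 × 5.987 × 50 = 1.20 × 10⁴.
Original = 42.5 ng/mL × 1.20 × 10⁴ = 5.09 × 10⁵ ng/mL = 509 μg/mL.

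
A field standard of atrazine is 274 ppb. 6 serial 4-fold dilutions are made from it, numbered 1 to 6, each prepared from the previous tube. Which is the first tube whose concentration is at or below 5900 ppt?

Tube n has concentration 274 ppb / 4ⁿ.
Need 4ⁿ ≥ 274 ppb / 5900 ppt = 46.4, so n ≥ 2.77.
First such tube: n = 3.

tube 3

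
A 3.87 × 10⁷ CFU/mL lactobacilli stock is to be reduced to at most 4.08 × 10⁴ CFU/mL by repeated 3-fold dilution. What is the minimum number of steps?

Need 3ⁿ ≥ 949, so n ≥ log(949)/log(3) = 6.24.
Minimum whole steps: n = 7.

7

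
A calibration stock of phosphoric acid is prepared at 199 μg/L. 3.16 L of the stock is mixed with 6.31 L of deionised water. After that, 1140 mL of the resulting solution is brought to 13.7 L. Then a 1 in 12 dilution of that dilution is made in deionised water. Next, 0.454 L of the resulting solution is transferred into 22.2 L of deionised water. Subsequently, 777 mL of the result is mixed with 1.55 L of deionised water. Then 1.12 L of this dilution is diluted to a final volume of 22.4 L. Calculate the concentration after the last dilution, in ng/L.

0.154 ng/L

Overall dilution factor = 2.997 × 12.02 × 12 × 49.90 × 2.995 × 20 = 1.29 × 10⁶.
199 μg/L / 1.29 × 10⁶ = 1.54 × 10⁻⁴ μg/L = 0.154 ng/L.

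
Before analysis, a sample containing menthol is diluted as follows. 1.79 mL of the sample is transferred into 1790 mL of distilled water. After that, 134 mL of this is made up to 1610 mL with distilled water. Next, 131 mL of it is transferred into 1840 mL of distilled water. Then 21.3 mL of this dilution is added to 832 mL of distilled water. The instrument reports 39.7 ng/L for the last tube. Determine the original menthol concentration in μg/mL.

Overall dilution factor = 1001 × 12.01 × 15.05 × 40.06 = 7.25 × 10⁶.
Original = 39.7 ng/L × 7.25 × 10⁶ = 2.88 × 10⁸ ng/L = 288 μg/mL.

288 μg/mL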